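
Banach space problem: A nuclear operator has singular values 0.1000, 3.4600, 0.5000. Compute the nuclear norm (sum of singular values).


The nuclear norm is the sum of all singular values.
||T||_1 = 0.1000 + 3.4600 + 0.5000
= 4.0600

4.0600


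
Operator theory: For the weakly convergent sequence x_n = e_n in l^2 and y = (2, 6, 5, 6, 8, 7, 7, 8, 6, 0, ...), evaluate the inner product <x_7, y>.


x_7 = e_7 is the standard basis vector with 1 in position 7.
<x_7, y> = y_7 = 7
As n -> infinity, <x_n, y> -> 0, confirming weak convergence of (x_n) to 0.

7


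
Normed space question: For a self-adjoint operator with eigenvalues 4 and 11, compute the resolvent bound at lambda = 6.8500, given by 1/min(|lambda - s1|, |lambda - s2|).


dist(6.8500, {4, 11}) = min(|6.8500 - 4|, |6.8500 - 11|)
= min(2.8500, 4.1500) = 2.8500
Resolvent bound = 1/2.8500 = 0.3509

0.3509


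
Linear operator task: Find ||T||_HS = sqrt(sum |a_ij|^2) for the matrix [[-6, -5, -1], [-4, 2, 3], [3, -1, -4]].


The Hilbert-Schmidt norm is sqrt(sum of squares of all entries).
Sum of squares = (-6)^2 + (-5)^2 + (-1)^2 + (-4)^2 + 2^2 + 3^2 + 3^2 + (-1)^2 + (-4)^2
= 36 + 25 + 1 + 16 + 4 + 9 + 9 + 1 + 16 = 117
||T||_HS = sqrt(117) = 10.8167

10.8167


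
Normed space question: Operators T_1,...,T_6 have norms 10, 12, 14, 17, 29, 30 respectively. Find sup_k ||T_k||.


By the Uniform Boundedness Principle, the supremum of norms is finite.
sup_k ||T_k|| = max(10, 12, 14, 17, 29, 30) = 30

30


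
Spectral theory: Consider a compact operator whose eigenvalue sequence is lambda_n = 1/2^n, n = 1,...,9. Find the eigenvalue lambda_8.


The eigenvalue formula gives lambda_8 = 1/2^8
= 1/256
= 0.0039

0.0039


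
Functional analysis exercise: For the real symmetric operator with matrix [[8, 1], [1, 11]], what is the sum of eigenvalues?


For a self-adjoint (symmetric) matrix, the eigenvalues are real.
The sum of eigenvalues equals the trace of the matrix.
trace = 8 + 11 = 19

19


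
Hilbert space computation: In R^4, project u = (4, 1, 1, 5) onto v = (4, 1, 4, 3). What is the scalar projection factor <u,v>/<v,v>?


Computing <u,v> = 4*4 + 1*1 + 1*4 + 5*3 = 36
Computing <v,v> = 4^2 + 1^2 + 4^2 + 3^2 = 42
Projection coefficient = 36/42 = 0.8571

0.8571


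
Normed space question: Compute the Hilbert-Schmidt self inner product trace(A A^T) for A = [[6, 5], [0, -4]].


trace(A * A^T) = sum of squares of all entries
= 6^2 + 5^2 + 0^2 + (-4)^2
= 36 + 25 + 0 + 16
= 77

77


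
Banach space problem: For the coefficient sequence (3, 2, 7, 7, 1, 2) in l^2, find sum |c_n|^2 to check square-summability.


sum |c_n|^2 = 3^2 + 2^2 + 7^2 + 7^2 + 1^2 + 2^2
= 9 + 4 + 49 + 49 + 1 + 4
= 116

116


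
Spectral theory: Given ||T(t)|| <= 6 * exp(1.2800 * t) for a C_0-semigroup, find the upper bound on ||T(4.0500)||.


||T(4.0500)|| <= 6 * exp(1.2800 * 4.0500)
= 6 * exp(5.1840)
= 6 * 178.3950
= 1070.3698

1070.3698


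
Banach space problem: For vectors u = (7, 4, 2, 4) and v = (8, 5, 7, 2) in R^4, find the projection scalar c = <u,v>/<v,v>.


Computing <u,v> = 7*8 + 4*5 + 2*7 + 4*2 = 98
Computing <v,v> = 8^2 + 5^2 + 7^2 + 2^2 = 142
Projection coefficient = 98/142 = 0.6901

0.6901


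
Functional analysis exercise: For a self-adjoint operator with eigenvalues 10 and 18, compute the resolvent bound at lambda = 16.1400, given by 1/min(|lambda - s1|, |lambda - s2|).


dist(16.1400, {10, 18}) = min(|16.1400 - 10|, |16.1400 - 18|)
= min(6.1400, 1.8600) = 1.8600
Resolvent bound = 1/1.8600 = 0.5376

0.5376


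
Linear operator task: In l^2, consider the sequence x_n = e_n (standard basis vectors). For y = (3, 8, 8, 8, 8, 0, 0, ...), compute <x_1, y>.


x_1 = e_1 is the standard basis vector with 1 in position 1.
<x_1, y> = y_1 = 3
As n -> infinity, <x_n, y> -> 0, confirming weak convergence of (x_n) to 0.

3


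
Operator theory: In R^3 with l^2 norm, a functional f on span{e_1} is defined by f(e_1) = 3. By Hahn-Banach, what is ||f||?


The norm of f is given by ||f|| = sup_{||x||=1} |f(x)|.
On span{e_1}, ||e_1|| = 1, so ||f|| = |f(e_1)| / ||e_1||
= |3| / 1 = 3.0000

3.0000


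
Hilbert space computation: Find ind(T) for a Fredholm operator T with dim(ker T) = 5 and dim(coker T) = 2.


The Fredholm index is defined as ind(T) = dim(ker T) - dim(coker T)
= 5 - 2
= 3

3


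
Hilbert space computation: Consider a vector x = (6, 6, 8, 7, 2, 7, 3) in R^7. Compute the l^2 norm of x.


The l^2 norm = (sum |x_i|^2)^(1/2)
Sum of 2th powers = 36 + 36 + 64 + 49 + 4 + 49 + 9 = 247
||x||_2 = (247)^(1/2) = 15.7162

15.7162


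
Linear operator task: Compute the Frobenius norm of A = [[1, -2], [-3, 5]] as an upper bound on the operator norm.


||A||_F^2 = sum a_ij^2
= 1^2 + (-2)^2 + (-3)^2 + 5^2
= 1 + 4 + 9 + 25 = 39
||A||_F = sqrt(39) = 6.2450

6.2450


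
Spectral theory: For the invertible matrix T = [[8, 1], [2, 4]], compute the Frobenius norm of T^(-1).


det(T) = 8*4 - 1*2 = 30
T^(-1) = (1/30) * [[4, -1], [-2, 8]] = [[0.1333, -0.0333], [-0.0667, 0.2667]]
||T^(-1)||_F^2 = 0.1333^2 + (-0.0333)^2 + (-0.0667)^2 + 0.2667^2 = 0.0944
||T^(-1)||_F = sqrt(0.0944) = 0.3073

0.3073


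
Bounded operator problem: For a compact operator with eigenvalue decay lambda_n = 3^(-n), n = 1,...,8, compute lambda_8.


The eigenvalue formula gives lambda_8 = 1/3^8
= 1/6561
= 1.5242e-04

1.5242e-04


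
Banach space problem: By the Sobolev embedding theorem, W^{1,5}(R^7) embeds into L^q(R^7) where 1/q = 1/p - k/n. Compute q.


Using the Sobolev embedding formula: 1/q = 1/p - k/n
1/q = 1/5 - 1/7 = 2/35
q = 1/(2/35) = 35/2 = 17.5000

17.5000


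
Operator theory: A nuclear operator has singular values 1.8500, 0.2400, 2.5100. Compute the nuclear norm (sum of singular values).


The nuclear norm is the sum of all singular values.
||T||_1 = 1.8500 + 0.2400 + 2.5100
= 4.6000

4.6000


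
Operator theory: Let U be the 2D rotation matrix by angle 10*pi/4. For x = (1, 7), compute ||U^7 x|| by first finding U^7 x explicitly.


U is a rotation by theta = 10*pi/4
U^7 = rotation by 7*theta = 70*pi/4 = 6*pi/4 (mod 2*pi)
cos(6*pi/4) = 0.0000, sin(6*pi/4) = -1.0000
U^7 x = (0.0000 * 1 - -1.0000 * 7, -1.0000 * 1 + 0.0000 * 7)
= (7.0000, -1.0000)
||U^7 x|| = sqrt(7.0000^2 + (-1.0000)^2) = sqrt(50.0000) = 7.0711

7.0711


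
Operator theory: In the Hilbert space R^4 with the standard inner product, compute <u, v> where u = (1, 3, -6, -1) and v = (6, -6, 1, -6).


Computing the standard inner product <u, v> = sum u_i * v_i
= 1*6 + 3*-6 + -6*1 + -1*-6
= 6 + -18 + -6 + 6
= -12

-12


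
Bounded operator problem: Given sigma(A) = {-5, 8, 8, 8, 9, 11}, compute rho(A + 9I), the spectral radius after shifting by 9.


Spectrum of A + 9I = {4, 17, 17, 17, 18, 20}
Spectral radius = max |lambda| over the shifted spectrum
= max(4, 17, 17, 17, 18, 20) = 20

20


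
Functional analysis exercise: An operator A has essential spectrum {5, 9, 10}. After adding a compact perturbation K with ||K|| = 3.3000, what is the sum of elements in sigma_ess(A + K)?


By Weyl's theorem, the essential spectrum is invariant under compact perturbations.
sigma_ess(A + K) = sigma_ess(A) = {5, 9, 10}
Sum = 5 + 9 + 10 = 24

24


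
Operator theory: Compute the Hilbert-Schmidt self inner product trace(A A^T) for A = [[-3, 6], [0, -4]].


trace(A * A^T) = sum of squares of all entries
= (-3)^2 + 6^2 + 0^2 + (-4)^2
= 9 + 36 + 0 + 16
= 61

61


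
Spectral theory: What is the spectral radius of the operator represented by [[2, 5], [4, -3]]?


For a 2x2 matrix, eigenvalues satisfy lambda^2 - (trace)*lambda + det = 0
trace = 2 + -3 = -1
det = 2*-3 - 5*4 = -26
discriminant = (-1)^2 - 4*(-26) = 105
spectral radius = max |eigenvalue| = 5.6235

5.6235


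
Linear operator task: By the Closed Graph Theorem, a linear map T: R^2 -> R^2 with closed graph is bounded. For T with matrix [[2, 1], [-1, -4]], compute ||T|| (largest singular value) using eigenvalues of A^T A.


A^T A = [[5, 6], [6, 17]]
trace(A^T A) = 22, det(A^T A) = 49
discriminant = 22^2 - 4*49 = 288
Largest eigenvalue of A^T A = (trace + sqrt(disc))/2 = 19.4853
||T|| = sqrt(19.4853) = 4.4142

4.4142


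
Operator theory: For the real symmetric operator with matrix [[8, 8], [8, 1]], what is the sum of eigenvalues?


For a self-adjoint (symmetric) matrix, the eigenvalues are real.
The sum of eigenvalues equals the trace of the matrix.
trace = 8 + 1 = 9

9


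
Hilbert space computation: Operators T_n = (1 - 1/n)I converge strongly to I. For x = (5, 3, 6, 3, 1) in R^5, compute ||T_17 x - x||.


T_17 x - x = (1 - 1/17)x - x = -x/17
||x|| = sqrt(80) = 8.9443
||T_17 x - x|| = ||x||/17 = 8.9443/17 = 0.5261

0.5261


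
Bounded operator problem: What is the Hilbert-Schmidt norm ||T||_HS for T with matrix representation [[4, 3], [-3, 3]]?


The Hilbert-Schmidt norm is sqrt(sum of squares of all entries).
Sum of squares = 4^2 + 3^2 + (-3)^2 + 3^2
= 16 + 9 + 9 + 9 = 43
||T||_HS = sqrt(43) = 6.5574

6.5574


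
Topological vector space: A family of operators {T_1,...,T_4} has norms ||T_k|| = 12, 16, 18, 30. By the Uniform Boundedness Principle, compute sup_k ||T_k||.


By the Uniform Boundedness Principle, the supremum of norms is finite.
sup_k ||T_k|| = max(12, 16, 18, 30) = 30

30


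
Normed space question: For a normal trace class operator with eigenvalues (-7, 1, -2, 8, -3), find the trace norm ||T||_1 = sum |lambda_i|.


For a normal operator, singular values equal |eigenvalues|.
Trace norm = sum |lambda_i| = 7 + 1 + 2 + 8 + 3
= 21

21


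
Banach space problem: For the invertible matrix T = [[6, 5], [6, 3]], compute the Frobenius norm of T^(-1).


det(T) = 6*3 - 5*6 = -12
T^(-1) = (1/-12) * [[3, -5], [-6, 6]] = [[-0.2500, 0.4167], [0.5000, -0.5000]]
||T^(-1)||_F^2 = (-0.2500)^2 + 0.4167^2 + 0.5000^2 + (-0.5000)^2 = 0.7361
||T^(-1)||_F = sqrt(0.7361) = 0.8580

0.8580


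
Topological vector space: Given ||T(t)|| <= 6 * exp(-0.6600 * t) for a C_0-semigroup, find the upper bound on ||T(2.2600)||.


||T(2.2600)|| <= 6 * exp(-0.6600 * 2.2600)
= 6 * exp(-1.4916)
= 6 * 0.2250
= 1.3501

1.3501


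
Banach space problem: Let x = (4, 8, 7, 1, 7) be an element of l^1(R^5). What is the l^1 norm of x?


The l^1 norm equals the sum of absolute values of all components.
||x||_1 = 4 + 8 + 7 + 1 + 7
= 27

27.0000


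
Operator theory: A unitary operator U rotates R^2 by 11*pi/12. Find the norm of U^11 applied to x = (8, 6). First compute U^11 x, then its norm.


U is a rotation by theta = 11*pi/12
U^11 = rotation by 11*theta = 121*pi/12 = 1*pi/12 (mod 2*pi)
cos(1*pi/12) = 0.9659, sin(1*pi/12) = 0.2588
U^11 x = (0.9659 * 8 - 0.2588 * 6, 0.2588 * 8 + 0.9659 * 6)
= (6.1745, 7.8661)
||U^11 x|| = sqrt(6.1745^2 + 7.8661^2) = sqrt(100.0000) = 10.0000

10.0000


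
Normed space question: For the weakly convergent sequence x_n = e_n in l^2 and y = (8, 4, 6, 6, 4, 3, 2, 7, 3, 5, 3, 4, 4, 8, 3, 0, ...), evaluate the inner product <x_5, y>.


x_5 = e_5 is the standard basis vector with 1 in position 5.
<x_5, y> = y_5 = 4
As n -> infinity, <x_n, y> -> 0, confirming weak convergence of (x_n) to 0.

4


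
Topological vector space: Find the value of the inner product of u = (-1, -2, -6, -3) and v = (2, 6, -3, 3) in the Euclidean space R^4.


Computing the standard inner product <u, v> = sum u_i * v_i
= -1*2 + -2*6 + -6*-3 + -3*3
= -2 + -12 + 18 + -9
= -5

-5


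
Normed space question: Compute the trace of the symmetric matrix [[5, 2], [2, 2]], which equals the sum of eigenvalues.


For a self-adjoint (symmetric) matrix, the eigenvalues are real.
The sum of eigenvalues equals the trace of the matrix.
trace = 5 + 2 = 7

7


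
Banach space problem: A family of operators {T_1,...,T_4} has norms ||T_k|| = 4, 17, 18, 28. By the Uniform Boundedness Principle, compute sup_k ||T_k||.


By the Uniform Boundedness Principle, the supremum of norms is finite.
sup_k ||T_k|| = max(4, 17, 18, 28) = 28

28


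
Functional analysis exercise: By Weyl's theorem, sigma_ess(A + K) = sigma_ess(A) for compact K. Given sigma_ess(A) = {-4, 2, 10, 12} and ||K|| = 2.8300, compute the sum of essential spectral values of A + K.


By Weyl's theorem, the essential spectrum is invariant under compact perturbations.
sigma_ess(A + K) = sigma_ess(A) = {-4, 2, 10, 12}
Sum = -4 + 2 + 10 + 12 = 20

20


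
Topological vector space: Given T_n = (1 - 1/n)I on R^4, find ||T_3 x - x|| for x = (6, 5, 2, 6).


T_3 x - x = (1 - 1/3)x - x = -x/3
||x|| = sqrt(101) = 10.0499
||T_3 x - x|| = ||x||/3 = 10.0499/3 = 3.3500

3.3500


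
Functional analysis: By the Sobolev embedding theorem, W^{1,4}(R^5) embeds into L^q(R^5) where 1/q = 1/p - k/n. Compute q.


Using the Sobolev embedding formula: 1/q = 1/p - k/n
1/q = 1/4 - 1/5 = 1/20
q = 1/(1/20) = 20

20.0000


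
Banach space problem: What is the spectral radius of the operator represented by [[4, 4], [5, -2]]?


For a 2x2 matrix, eigenvalues satisfy lambda^2 - (trace)*lambda + det = 0
trace = 4 + -2 = 2
det = 4*-2 - 4*5 = -28
discriminant = 2^2 - 4*(-28) = 116
spectral radius = max |eigenvalue| = 6.3852

6.3852


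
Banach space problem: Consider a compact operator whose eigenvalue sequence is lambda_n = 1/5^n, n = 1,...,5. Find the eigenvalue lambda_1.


The eigenvalue formula gives lambda_1 = 1/5^1
= 1/5
= 0.2000

0.2000


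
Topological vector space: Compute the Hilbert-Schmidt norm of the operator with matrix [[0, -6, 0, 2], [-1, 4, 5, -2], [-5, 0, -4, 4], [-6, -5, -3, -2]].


The Hilbert-Schmidt norm is sqrt(sum of squares of all entries).
Sum of squares = 0^2 + (-6)^2 + 0^2 + 2^2 + (-1)^2 + 4^2 + 5^2 + (-2)^2 + (-5)^2 + 0^2 + (-4)^2 + 4^2 + (-6)^2 + (-5)^2 + (-3)^2 + (-2)^2
= 0 + 36 + 0 + 4 + 1 + 16 + 25 + 4 + 25 + 0 + 16 + 16 + 36 + 25 + 9 + 4 = 217
||T||_HS = sqrt(217) = 14.7309

14.7309


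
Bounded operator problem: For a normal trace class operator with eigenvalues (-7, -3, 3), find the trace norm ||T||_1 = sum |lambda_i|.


For a normal operator, singular values equal |eigenvalues|.
Trace norm = sum |lambda_i| = 7 + 3 + 3
= 13

13


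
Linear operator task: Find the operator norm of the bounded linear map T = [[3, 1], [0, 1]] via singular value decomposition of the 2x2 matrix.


A^T A = [[9, 3], [3, 2]]
trace(A^T A) = 11, det(A^T A) = 9
discriminant = 11^2 - 4*9 = 85
Largest eigenvalue of A^T A = (trace + sqrt(disc))/2 = 10.1098
||T|| = sqrt(10.1098) = 3.1796

3.1796


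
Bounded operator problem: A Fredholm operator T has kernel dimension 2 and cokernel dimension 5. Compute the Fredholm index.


The Fredholm index is defined as ind(T) = dim(ker T) - dim(coker T)
= 2 - 5
= -3

-3


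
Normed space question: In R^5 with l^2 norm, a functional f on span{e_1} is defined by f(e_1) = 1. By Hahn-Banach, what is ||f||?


The norm of f is given by ||f|| = sup_{||x||=1} |f(x)|.
On span{e_1}, ||e_1|| = 1, so ||f|| = |f(e_1)| / ||e_1||
= |1| / 1 = 1.0000

1.0000


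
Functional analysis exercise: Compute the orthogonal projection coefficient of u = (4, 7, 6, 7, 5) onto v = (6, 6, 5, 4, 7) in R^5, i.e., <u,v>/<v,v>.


Computing <u,v> = 4*6 + 7*6 + 6*5 + 7*4 + 5*7 = 159
Computing <v,v> = 6^2 + 6^2 + 5^2 + 4^2 + 7^2 = 162
Projection coefficient = 159/162 = 0.9815

0.9815


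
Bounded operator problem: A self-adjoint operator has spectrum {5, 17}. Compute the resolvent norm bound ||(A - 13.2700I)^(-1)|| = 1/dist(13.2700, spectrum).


dist(13.2700, {5, 17}) = min(|13.2700 - 5|, |13.2700 - 17|)
= min(8.2700, 3.7300) = 3.7300
Resolvent bound = 1/3.7300 = 0.2681

0.2681


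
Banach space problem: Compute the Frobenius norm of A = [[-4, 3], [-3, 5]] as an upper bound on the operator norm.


||A||_F^2 = sum a_ij^2
= (-4)^2 + 3^2 + (-3)^2 + 5^2
= 16 + 9 + 9 + 25 = 59
||A||_F = sqrt(59) = 7.6811

7.6811


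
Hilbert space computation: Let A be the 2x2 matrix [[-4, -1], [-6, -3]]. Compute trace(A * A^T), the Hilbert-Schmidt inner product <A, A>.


trace(A * A^T) = sum of squares of all entries
= (-4)^2 + (-1)^2 + (-6)^2 + (-3)^2
= 16 + 1 + 36 + 9
= 62

62


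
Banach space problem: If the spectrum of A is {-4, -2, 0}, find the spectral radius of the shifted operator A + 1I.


Spectrum of A + 1I = {-3, -1, 1}
Spectral radius = max |lambda| over the shifted spectrum
= max(3, 1, 1) = 3

3


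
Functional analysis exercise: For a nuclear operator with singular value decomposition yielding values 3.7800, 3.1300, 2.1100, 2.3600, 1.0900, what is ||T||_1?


The nuclear norm is the sum of all singular values.
||T||_1 = 3.7800 + 3.1300 + 2.1100 + 2.3600 + 1.0900
= 12.4700

12.4700


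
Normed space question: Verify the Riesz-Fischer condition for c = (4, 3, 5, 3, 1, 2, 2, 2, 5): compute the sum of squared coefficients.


sum |c_n|^2 = 4^2 + 3^2 + 5^2 + 3^2 + 1^2 + 2^2 + 2^2 + 2^2 + 5^2
= 16 + 9 + 25 + 9 + 1 + 4 + 4 + 4 + 25
= 97

97


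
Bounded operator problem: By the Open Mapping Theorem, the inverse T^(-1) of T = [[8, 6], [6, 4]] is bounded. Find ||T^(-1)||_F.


det(T) = 8*4 - 6*6 = -4
T^(-1) = (1/-4) * [[4, -6], [-6, 8]] = [[-1.0000, 1.5000], [1.5000, -2.0000]]
||T^(-1)||_F^2 = (-1.0000)^2 + 1.5000^2 + 1.5000^2 + (-2.0000)^2 = 9.5000
||T^(-1)||_F = sqrt(9.5000) = 3.0822

3.0822


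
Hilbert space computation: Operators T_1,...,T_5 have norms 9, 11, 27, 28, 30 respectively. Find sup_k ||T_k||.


By the Uniform Boundedness Principle, the supremum of norms is finite.
sup_k ||T_k|| = max(9, 11, 27, 28, 30) = 30

30


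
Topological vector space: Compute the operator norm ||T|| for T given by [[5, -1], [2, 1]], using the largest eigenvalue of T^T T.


A^T A = [[29, -3], [-3, 2]]
trace(A^T A) = 31, det(A^T A) = 49
discriminant = 31^2 - 4*49 = 765
Largest eigenvalue of A^T A = (trace + sqrt(disc))/2 = 29.3293
||T|| = sqrt(29.3293) = 5.4157

5.4157


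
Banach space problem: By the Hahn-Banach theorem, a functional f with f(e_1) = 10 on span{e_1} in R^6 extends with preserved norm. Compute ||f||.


The norm of f is given by ||f|| = sup_{||x||=1} |f(x)|.
On span{e_1}, ||e_1|| = 1, so ||f|| = |f(e_1)| / ||e_1||
= |10| / 1 = 10.0000

10.0000


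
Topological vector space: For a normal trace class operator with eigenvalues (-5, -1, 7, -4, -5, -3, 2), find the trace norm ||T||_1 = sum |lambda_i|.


For a normal operator, singular values equal |eigenvalues|.
Trace norm = sum |lambda_i| = 5 + 1 + 7 + 4 + 5 + 3 + 2
= 27

27


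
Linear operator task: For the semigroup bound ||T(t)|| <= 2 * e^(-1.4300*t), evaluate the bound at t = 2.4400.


||T(2.4400)|| <= 2 * exp(-1.4300 * 2.4400)
= 2 * exp(-3.4892)
= 2 * 0.0305
= 0.0611

0.0611


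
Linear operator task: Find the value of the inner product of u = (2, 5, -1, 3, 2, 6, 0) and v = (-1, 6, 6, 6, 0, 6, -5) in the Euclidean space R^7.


Computing the standard inner product <u, v> = sum u_i * v_i
= 2*-1 + 5*6 + -1*6 + 3*6 + 2*0 + 6*6 + 0*-5
= -2 + 30 + -6 + 18 + 0 + 36 + 0
= 76

76


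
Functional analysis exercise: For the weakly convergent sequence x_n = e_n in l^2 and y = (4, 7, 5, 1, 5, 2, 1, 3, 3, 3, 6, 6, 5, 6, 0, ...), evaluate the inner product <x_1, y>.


x_1 = e_1 is the standard basis vector with 1 in position 1.
<x_1, y> = y_1 = 4
As n -> infinity, <x_n, y> -> 0, confirming weak convergence of (x_n) to 0.

4


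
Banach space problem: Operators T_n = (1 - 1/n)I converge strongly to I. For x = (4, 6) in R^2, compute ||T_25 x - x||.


T_25 x - x = (1 - 1/25)x - x = -x/25
||x|| = sqrt(52) = 7.2111
||T_25 x - x|| = ||x||/25 = 7.2111/25 = 0.2884

0.2884


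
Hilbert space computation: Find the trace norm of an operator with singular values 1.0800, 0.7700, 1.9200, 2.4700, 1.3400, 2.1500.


The nuclear norm is the sum of all singular values.
||T||_1 = 1.0800 + 0.7700 + 1.9200 + 2.4700 + 1.3400 + 2.1500
= 9.7300

9.7300


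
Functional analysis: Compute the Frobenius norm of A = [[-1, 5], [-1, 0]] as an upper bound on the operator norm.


||A||_F^2 = sum a_ij^2
= (-1)^2 + 5^2 + (-1)^2 + 0^2
= 1 + 25 + 1 + 0 = 27
||A||_F = sqrt(27) = 5.1962

5.1962


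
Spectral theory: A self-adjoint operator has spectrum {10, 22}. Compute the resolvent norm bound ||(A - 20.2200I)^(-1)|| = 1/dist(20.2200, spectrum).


dist(20.2200, {10, 22}) = min(|20.2200 - 10|, |20.2200 - 22|)
= min(10.2200, 1.7800) = 1.7800
Resolvent bound = 1/1.7800 = 0.5618

0.5618


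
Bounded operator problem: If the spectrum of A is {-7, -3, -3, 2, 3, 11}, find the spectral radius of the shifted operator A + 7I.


Spectrum of A + 7I = {0, 4, 4, 9, 10, 18}
Spectral radius = max |lambda| over the shifted spectrum
= max(0, 4, 4, 9, 10, 18) = 18

18


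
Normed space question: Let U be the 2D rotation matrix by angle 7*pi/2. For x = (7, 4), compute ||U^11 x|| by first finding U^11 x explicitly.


U is a rotation by theta = 7*pi/2
U^11 = rotation by 11*theta = 77*pi/2 = 1*pi/2 (mod 2*pi)
cos(1*pi/2) = 0.0000, sin(1*pi/2) = 1.0000
U^11 x = (0.0000 * 7 - 1.0000 * 4, 1.0000 * 7 + 0.0000 * 4)
= (-4.0000, 7.0000)
||U^11 x|| = sqrt((-4.0000)^2 + 7.0000^2) = sqrt(65.0000) = 8.0623

8.0623


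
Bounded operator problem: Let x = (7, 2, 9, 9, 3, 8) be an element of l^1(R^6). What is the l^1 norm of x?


The l^1 norm equals the sum of absolute values of all components.
||x||_1 = 7 + 2 + 9 + 9 + 3 + 8
= 38

38.0000


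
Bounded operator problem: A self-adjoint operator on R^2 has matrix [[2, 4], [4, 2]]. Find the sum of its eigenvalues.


For a self-adjoint (symmetric) matrix, the eigenvalues are real.
The sum of eigenvalues equals the trace of the matrix.
trace = 2 + 2 = 4

4


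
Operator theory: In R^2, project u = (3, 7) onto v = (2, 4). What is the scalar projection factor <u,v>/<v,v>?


Computing <u,v> = 3*2 + 7*4 = 34
Computing <v,v> = 2^2 + 4^2 = 20
Projection coefficient = 34/20 = 1.7000

1.7000


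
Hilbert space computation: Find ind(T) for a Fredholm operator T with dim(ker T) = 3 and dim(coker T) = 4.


The Fredholm index is defined as ind(T) = dim(ker T) - dim(coker T)
= 3 - 4
= -1

-1


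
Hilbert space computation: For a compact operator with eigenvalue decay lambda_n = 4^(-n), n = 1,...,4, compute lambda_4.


The eigenvalue formula gives lambda_4 = 1/4^4
= 1/256
= 0.0039

0.0039


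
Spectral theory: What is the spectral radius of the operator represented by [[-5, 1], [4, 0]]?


For a 2x2 matrix, eigenvalues satisfy lambda^2 - (trace)*lambda + det = 0
trace = -5 + 0 = -5
det = -5*0 - 1*4 = -4
discriminant = (-5)^2 - 4*(-4) = 41
spectral radius = max |eigenvalue| = 5.7016

5.7016


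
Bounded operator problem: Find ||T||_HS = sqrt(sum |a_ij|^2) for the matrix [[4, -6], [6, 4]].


The Hilbert-Schmidt norm is sqrt(sum of squares of all entries).
Sum of squares = 4^2 + (-6)^2 + 6^2 + 4^2
= 16 + 36 + 36 + 16 = 104
||T||_HS = sqrt(104) = 10.1980

10.1980


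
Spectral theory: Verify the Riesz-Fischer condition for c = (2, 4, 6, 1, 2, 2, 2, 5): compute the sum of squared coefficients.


sum |c_n|^2 = 2^2 + 4^2 + 6^2 + 1^2 + 2^2 + 2^2 + 2^2 + 5^2
= 4 + 16 + 36 + 1 + 4 + 4 + 4 + 25
= 94

94


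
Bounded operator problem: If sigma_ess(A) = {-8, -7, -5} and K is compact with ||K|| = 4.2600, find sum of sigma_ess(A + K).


By Weyl's theorem, the essential spectrum is invariant under compact perturbations.
sigma_ess(A + K) = sigma_ess(A) = {-8, -7, -5}
Sum = -8 + -7 + -5 = -20

-20


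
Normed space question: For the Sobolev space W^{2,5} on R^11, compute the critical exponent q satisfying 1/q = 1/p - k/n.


Using the Sobolev embedding formula: 1/q = 1/p - k/n
1/q = 1/5 - 2/11 = 1/55
q = 1/(1/55) = 55

55.0000


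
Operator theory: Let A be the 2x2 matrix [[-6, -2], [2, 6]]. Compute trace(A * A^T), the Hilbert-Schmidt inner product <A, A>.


trace(A * A^T) = sum of squares of all entries
= (-6)^2 + (-2)^2 + 2^2 + 6^2
= 36 + 4 + 4 + 36
= 80

80


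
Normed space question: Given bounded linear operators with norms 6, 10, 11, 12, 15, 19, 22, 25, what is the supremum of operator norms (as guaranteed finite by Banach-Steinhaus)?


By the Uniform Boundedness Principle, the supremum of norms is finite.
sup_k ||T_k|| = max(6, 10, 11, 12, 15, 19, 22, 25) = 25

25


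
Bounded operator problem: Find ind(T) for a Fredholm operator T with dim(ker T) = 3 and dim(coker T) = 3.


The Fredholm index is defined as ind(T) = dim(ker T) - dim(coker T)
= 3 - 3
= 0

0


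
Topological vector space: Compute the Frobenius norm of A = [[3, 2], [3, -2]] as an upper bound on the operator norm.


||A||_F^2 = sum a_ij^2
= 3^2 + 2^2 + 3^2 + (-2)^2
= 9 + 4 + 9 + 4 = 26
||A||_F = sqrt(26) = 5.0990

5.0990


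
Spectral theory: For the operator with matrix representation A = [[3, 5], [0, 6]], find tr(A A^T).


trace(A * A^T) = sum of squares of all entries
= 3^2 + 5^2 + 0^2 + 6^2
= 9 + 25 + 0 + 36
= 70

70


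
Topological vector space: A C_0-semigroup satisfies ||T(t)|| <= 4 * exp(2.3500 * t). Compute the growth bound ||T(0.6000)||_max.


||T(0.6000)|| <= 4 * exp(2.3500 * 0.6000)
= 4 * exp(1.4100)
= 4 * 4.0960
= 16.3838

16.3838


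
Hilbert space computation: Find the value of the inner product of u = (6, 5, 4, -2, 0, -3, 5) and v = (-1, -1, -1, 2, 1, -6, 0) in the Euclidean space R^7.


Computing the standard inner product <u, v> = sum u_i * v_i
= 6*-1 + 5*-1 + 4*-1 + -2*2 + 0*1 + -3*-6 + 5*0
= -6 + -5 + -4 + -4 + 0 + 18 + 0
= -1

-1


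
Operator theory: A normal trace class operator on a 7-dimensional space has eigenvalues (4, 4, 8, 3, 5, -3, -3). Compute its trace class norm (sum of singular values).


For a normal operator, singular values equal |eigenvalues|.
Trace norm = sum |lambda_i| = 4 + 4 + 8 + 3 + 5 + 3 + 3
= 30

30


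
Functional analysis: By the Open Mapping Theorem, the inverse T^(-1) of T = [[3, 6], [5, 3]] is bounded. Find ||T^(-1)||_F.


det(T) = 3*3 - 6*5 = -21
T^(-1) = (1/-21) * [[3, -6], [-5, 3]] = [[-0.1429, 0.2857], [0.2381, -0.1429]]
||T^(-1)||_F^2 = (-0.1429)^2 + 0.2857^2 + 0.2381^2 + (-0.1429)^2 = 0.1791
||T^(-1)||_F = sqrt(0.1791) = 0.4232

0.4232


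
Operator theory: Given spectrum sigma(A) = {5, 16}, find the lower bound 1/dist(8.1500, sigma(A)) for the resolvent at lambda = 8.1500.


dist(8.1500, {5, 16}) = min(|8.1500 - 5|, |8.1500 - 16|)
= min(3.1500, 7.8500) = 3.1500
Resolvent bound = 1/3.1500 = 0.3175

0.3175


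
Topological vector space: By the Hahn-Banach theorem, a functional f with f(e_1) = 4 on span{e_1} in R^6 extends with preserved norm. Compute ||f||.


The norm of f is given by ||f|| = sup_{||x||=1} |f(x)|.
On span{e_1}, ||e_1|| = 1, so ||f|| = |f(e_1)| / ||e_1||
= |4| / 1 = 4.0000

4.0000


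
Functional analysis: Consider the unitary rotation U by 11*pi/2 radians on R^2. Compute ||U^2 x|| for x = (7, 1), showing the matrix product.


U is a rotation by theta = 11*pi/2
U^2 = rotation by 2*theta = 22*pi/2 = 2*pi/2 (mod 2*pi)
cos(2*pi/2) = -1.0000, sin(2*pi/2) = 0.0000
U^2 x = (-1.0000 * 7 - 0.0000 * 1, 0.0000 * 7 + -1.0000 * 1)
= (-7.0000, -1.0000)
||U^2 x|| = sqrt((-7.0000)^2 + (-1.0000)^2) = sqrt(50.0000) = 7.0711

7.0711


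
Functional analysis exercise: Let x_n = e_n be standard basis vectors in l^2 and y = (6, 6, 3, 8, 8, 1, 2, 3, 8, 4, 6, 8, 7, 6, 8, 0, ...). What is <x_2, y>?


x_2 = e_2 is the standard basis vector with 1 in position 2.
<x_2, y> = y_2 = 6
As n -> infinity, <x_n, y> -> 0, confirming weak convergence of (x_n) to 0.

6


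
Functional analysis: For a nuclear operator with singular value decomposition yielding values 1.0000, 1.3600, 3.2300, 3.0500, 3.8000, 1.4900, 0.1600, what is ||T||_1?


The nuclear norm is the sum of all singular values.
||T||_1 = 1.0000 + 1.3600 + 3.2300 + 3.0500 + 3.8000 + 1.4900 + 0.1600
= 14.0900

14.0900


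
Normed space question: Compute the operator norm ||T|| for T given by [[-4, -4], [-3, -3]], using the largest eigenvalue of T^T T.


A^T A = [[25, 25], [25, 25]]
trace(A^T A) = 50, det(A^T A) = 0
discriminant = 50^2 - 4*0 = 2500
Largest eigenvalue of A^T A = (trace + sqrt(disc))/2 = 50.0000
||T|| = sqrt(50.0000) = 7.0711

7.0711


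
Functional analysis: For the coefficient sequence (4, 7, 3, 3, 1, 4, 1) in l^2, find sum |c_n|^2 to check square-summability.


sum |c_n|^2 = 4^2 + 7^2 + 3^2 + 3^2 + 1^2 + 4^2 + 1^2
= 16 + 49 + 9 + 9 + 1 + 16 + 1
= 101

101


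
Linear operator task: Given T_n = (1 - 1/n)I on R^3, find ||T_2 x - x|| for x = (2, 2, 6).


T_2 x - x = (1 - 1/2)x - x = -x/2
||x|| = sqrt(44) = 6.6332
||T_2 x - x|| = ||x||/2 = 6.6332/2 = 3.3166

3.3166


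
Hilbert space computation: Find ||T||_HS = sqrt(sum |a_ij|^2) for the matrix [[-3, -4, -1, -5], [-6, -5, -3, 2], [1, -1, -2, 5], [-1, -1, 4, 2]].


The Hilbert-Schmidt norm is sqrt(sum of squares of all entries).
Sum of squares = (-3)^2 + (-4)^2 + (-1)^2 + (-5)^2 + (-6)^2 + (-5)^2 + (-3)^2 + 2^2 + 1^2 + (-1)^2 + (-2)^2 + 5^2 + (-1)^2 + (-1)^2 + 4^2 + 2^2
= 9 + 16 + 1 + 25 + 36 + 25 + 9 + 4 + 1 + 1 + 4 + 25 + 1 + 1 + 16 + 4 = 178
||T||_HS = sqrt(178) = 13.3417

13.3417


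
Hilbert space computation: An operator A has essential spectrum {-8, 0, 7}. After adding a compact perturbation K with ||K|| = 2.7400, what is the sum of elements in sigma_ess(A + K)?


By Weyl's theorem, the essential spectrum is invariant under compact perturbations.
sigma_ess(A + K) = sigma_ess(A) = {-8, 0, 7}
Sum = -8 + 0 + 7 = -1

-1


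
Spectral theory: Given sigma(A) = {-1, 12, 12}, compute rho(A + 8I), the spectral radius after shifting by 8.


Spectrum of A + 8I = {7, 20, 20}
Spectral radius = max |lambda| over the shifted spectrum
= max(7, 20, 20) = 20

20


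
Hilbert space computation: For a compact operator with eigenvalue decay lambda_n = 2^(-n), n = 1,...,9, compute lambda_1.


The eigenvalue formula gives lambda_1 = 1/2^1
= 1/2
= 0.5000

0.5000


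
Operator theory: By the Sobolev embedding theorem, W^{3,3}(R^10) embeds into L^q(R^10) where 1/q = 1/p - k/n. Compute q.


Using the Sobolev embedding formula: 1/q = 1/p - k/n
1/q = 1/3 - 3/10 = 1/30
q = 1/(1/30) = 30

30.0000


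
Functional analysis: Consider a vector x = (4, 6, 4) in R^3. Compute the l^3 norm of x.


The l^3 norm = (sum |x_i|^3)^(1/3)
Sum of 3th powers = 64 + 216 + 64 = 344
||x||_3 = (344)^(1/3) = 7.0068

7.0068


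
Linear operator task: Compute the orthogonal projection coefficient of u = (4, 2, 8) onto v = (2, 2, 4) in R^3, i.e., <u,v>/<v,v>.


Computing <u,v> = 4*2 + 2*2 + 8*4 = 44
Computing <v,v> = 2^2 + 2^2 + 4^2 = 24
Projection coefficient = 44/24 = 1.8333

1.8333


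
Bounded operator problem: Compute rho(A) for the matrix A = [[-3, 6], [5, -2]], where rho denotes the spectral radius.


For a 2x2 matrix, eigenvalues satisfy lambda^2 - (trace)*lambda + det = 0
trace = -3 + -2 = -5
det = -3*-2 - 6*5 = -24
discriminant = (-5)^2 - 4*(-24) = 121
spectral radius = max |eigenvalue| = 8.0000

8.0000


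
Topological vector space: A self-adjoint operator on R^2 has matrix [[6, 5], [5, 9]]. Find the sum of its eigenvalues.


For a self-adjoint (symmetric) matrix, the eigenvalues are real.
The sum of eigenvalues equals the trace of the matrix.
trace = 6 + 9 = 15

15


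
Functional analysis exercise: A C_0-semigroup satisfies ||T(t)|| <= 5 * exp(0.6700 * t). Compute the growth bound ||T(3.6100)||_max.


||T(3.6100)|| <= 5 * exp(0.6700 * 3.6100)
= 5 * exp(2.4187)
= 5 * 11.2312
= 56.1562

56.1562


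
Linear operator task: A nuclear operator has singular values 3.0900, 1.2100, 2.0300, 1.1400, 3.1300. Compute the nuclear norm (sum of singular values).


The nuclear norm is the sum of all singular values.
||T||_1 = 3.0900 + 1.2100 + 2.0300 + 1.1400 + 3.1300
= 10.6000

10.6000


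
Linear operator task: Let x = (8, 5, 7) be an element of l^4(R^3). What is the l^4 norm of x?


The l^4 norm = (sum |x_i|^4)^(1/4)
Sum of 4th powers = 4096 + 625 + 2401 = 7122
||x||_4 = (7122)^(1/4) = 9.1865

9.1865


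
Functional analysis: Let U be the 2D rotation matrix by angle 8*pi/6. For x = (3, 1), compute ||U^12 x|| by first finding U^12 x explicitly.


U is a rotation by theta = 8*pi/6
U^12 = rotation by 12*theta = 96*pi/6 = 0*pi/6 (mod 2*pi)
cos(0*pi/6) = 1.0000, sin(0*pi/6) = 0.0000
U^12 x = (1.0000 * 3 - 0.0000 * 1, 0.0000 * 3 + 1.0000 * 1)
= (3.0000, 1.0000)
||U^12 x|| = sqrt(3.0000^2 + 1.0000^2) = sqrt(10.0000) = 3.1623

3.1623


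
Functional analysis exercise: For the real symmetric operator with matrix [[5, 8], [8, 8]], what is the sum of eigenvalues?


For a self-adjoint (symmetric) matrix, the eigenvalues are real.
The sum of eigenvalues equals the trace of the matrix.
trace = 5 + 8 = 13

13


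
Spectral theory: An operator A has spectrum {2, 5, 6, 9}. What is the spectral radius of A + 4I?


Spectrum of A + 4I = {6, 9, 10, 13}
Spectral radius = max |lambda| over the shifted spectrum
= max(6, 9, 10, 13) = 13

13


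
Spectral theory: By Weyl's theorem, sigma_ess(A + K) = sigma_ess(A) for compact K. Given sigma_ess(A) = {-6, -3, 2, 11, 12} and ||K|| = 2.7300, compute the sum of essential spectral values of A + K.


By Weyl's theorem, the essential spectrum is invariant under compact perturbations.
sigma_ess(A + K) = sigma_ess(A) = {-6, -3, 2, 11, 12}
Sum = -6 + -3 + 2 + 11 + 12 = 16

16


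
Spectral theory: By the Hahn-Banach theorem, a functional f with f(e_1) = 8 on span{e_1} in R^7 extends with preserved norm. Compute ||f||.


The norm of f is given by ||f|| = sup_{||x||=1} |f(x)|.
On span{e_1}, ||e_1|| = 1, so ||f|| = |f(e_1)| / ||e_1||
= |8| / 1 = 8.0000

8.0000


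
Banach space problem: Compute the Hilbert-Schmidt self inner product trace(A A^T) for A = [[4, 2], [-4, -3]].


trace(A * A^T) = sum of squares of all entries
= 4^2 + 2^2 + (-4)^2 + (-3)^2
= 16 + 4 + 16 + 9
= 45

45


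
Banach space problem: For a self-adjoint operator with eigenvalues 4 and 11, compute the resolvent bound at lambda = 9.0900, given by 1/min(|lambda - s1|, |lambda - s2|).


dist(9.0900, {4, 11}) = min(|9.0900 - 4|, |9.0900 - 11|)
= min(5.0900, 1.9100) = 1.9100
Resolvent bound = 1/1.9100 = 0.5236

0.5236


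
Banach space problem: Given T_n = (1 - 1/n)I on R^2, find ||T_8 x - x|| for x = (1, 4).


T_8 x - x = (1 - 1/8)x - x = -x/8
||x|| = sqrt(17) = 4.1231
||T_8 x - x|| = ||x||/8 = 4.1231/8 = 0.5154

0.5154


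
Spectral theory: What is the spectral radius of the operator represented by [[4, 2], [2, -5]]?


For a 2x2 matrix, eigenvalues satisfy lambda^2 - (trace)*lambda + det = 0
trace = 4 + -5 = -1
det = 4*-5 - 2*2 = -24
discriminant = (-1)^2 - 4*(-24) = 97
spectral radius = max |eigenvalue| = 5.4244

5.4244


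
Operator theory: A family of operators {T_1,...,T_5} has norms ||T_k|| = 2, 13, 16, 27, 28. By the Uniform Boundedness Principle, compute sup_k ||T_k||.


By the Uniform Boundedness Principle, the supremum of norms is finite.
sup_k ||T_k|| = max(2, 13, 16, 27, 28) = 28

28


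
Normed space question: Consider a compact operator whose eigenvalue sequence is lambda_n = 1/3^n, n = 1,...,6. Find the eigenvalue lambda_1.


The eigenvalue formula gives lambda_1 = 1/3^1
= 1/3
= 0.3333

0.3333


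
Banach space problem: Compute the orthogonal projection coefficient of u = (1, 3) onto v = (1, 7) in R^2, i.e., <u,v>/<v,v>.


Computing <u,v> = 1*1 + 3*7 = 22
Computing <v,v> = 1^2 + 7^2 = 50
Projection coefficient = 22/50 = 0.4400

0.4400


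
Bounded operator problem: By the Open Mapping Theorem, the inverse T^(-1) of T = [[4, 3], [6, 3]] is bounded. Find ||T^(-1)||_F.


det(T) = 4*3 - 3*6 = -6
T^(-1) = (1/-6) * [[3, -3], [-6, 4]] = [[-0.5000, 0.5000], [1.0000, -0.6667]]
||T^(-1)||_F^2 = (-0.5000)^2 + 0.5000^2 + 1.0000^2 + (-0.6667)^2 = 1.9444
||T^(-1)||_F = sqrt(1.9444) = 1.3944

1.3944


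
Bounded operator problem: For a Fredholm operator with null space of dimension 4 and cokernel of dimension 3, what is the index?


The Fredholm index is defined as ind(T) = dim(ker T) - dim(coker T)
= 4 - 3
= 1

1


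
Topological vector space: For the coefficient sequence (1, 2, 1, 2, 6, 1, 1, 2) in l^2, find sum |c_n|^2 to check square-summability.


sum |c_n|^2 = 1^2 + 2^2 + 1^2 + 2^2 + 6^2 + 1^2 + 1^2 + 2^2
= 1 + 4 + 1 + 4 + 36 + 1 + 1 + 4
= 52

52


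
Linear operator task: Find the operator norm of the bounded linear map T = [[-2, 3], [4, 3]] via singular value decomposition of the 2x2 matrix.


A^T A = [[20, 6], [6, 18]]
trace(A^T A) = 38, det(A^T A) = 324
discriminant = 38^2 - 4*324 = 148
Largest eigenvalue of A^T A = (trace + sqrt(disc))/2 = 25.0828
||T|| = sqrt(25.0828) = 5.0083

5.0083


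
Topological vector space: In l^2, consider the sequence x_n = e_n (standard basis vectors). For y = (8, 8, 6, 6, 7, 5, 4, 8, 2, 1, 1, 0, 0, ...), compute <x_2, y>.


x_2 = e_2 is the standard basis vector with 1 in position 2.
<x_2, y> = y_2 = 8
As n -> infinity, <x_n, y> -> 0, confirming weak convergence of (x_n) to 0.

8


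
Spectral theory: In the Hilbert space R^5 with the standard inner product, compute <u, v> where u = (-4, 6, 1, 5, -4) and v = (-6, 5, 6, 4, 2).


Computing the standard inner product <u, v> = sum u_i * v_i
= -4*-6 + 6*5 + 1*6 + 5*4 + -4*2
= 24 + 30 + 6 + 20 + -8
= 72

72


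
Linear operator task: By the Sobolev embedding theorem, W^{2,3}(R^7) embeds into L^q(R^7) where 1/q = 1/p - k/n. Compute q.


Using the Sobolev embedding formula: 1/q = 1/p - k/n
1/q = 1/3 - 2/7 = 1/21
q = 1/(1/21) = 21

21.0000


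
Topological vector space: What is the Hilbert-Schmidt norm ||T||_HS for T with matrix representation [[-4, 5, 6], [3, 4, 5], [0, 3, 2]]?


The Hilbert-Schmidt norm is sqrt(sum of squares of all entries).
Sum of squares = (-4)^2 + 5^2 + 6^2 + 3^2 + 4^2 + 5^2 + 0^2 + 3^2 + 2^2
= 16 + 25 + 36 + 9 + 16 + 25 + 0 + 9 + 4 = 140
||T||_HS = sqrt(140) = 11.8322

11.8322


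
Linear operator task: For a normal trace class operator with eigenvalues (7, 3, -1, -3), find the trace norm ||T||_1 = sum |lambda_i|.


For a normal operator, singular values equal |eigenvalues|.
Trace norm = sum |lambda_i| = 7 + 3 + 1 + 3
= 14

14


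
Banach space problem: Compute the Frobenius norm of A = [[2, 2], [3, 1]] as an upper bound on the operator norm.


||A||_F^2 = sum a_ij^2
= 2^2 + 2^2 + 3^2 + 1^2
= 4 + 4 + 9 + 1 = 18
||A||_F = sqrt(18) = 4.2426

4.2426


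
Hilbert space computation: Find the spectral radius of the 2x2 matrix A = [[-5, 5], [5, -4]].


For a 2x2 matrix, eigenvalues satisfy lambda^2 - (trace)*lambda + det = 0
trace = -5 + -4 = -9
det = -5*-4 - 5*5 = -5
discriminant = (-9)^2 - 4*(-5) = 101
spectral radius = max |eigenvalue| = 9.5249

9.5249


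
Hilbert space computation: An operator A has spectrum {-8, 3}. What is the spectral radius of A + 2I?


Spectrum of A + 2I = {-6, 5}
Spectral radius = max |lambda| over the shifted spectrum
= max(6, 5) = 6

6


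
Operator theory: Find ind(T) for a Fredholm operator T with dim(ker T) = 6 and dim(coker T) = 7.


The Fredholm index is defined as ind(T) = dim(ker T) - dim(coker T)
= 6 - 7
= -1

-1


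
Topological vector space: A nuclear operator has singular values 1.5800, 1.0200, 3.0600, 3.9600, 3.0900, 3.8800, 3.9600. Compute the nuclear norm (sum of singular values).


The nuclear norm is the sum of all singular values.
||T||_1 = 1.5800 + 1.0200 + 3.0600 + 3.9600 + 3.0900 + 3.8800 + 3.9600
= 20.5500

20.5500


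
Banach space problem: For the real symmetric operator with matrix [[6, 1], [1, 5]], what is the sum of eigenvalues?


For a self-adjoint (symmetric) matrix, the eigenvalues are real.
The sum of eigenvalues equals the trace of the matrix.
trace = 6 + 5 = 11

11


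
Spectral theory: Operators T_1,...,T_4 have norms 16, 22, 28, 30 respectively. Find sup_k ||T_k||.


By the Uniform Boundedness Principle, the supremum of norms is finite.
sup_k ||T_k|| = max(16, 22, 28, 30) = 30

30


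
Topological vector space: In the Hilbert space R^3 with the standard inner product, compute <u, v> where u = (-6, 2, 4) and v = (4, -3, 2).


Computing the standard inner product <u, v> = sum u_i * v_i
= -6*4 + 2*-3 + 4*2
= -24 + -6 + 8
= -22

-22
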